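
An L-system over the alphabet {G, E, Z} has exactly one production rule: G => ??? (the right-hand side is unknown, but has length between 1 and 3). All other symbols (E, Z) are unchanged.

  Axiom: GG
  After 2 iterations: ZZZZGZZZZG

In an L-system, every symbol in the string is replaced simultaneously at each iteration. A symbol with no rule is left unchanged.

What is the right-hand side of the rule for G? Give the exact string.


Trying G => ZZG:
  Step 0: GG
  Step 1: ZZGZZG
  Step 2: ZZZZGZZZZG
Matches the given result.

Answer: ZZG


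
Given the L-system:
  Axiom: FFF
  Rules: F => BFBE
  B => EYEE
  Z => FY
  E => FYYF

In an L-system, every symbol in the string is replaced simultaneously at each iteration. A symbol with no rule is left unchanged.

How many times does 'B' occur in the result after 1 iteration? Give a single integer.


Answer: 6

Derivation:
Step 0: FFF  (0 'B')
Step 1: BFBEBFBEBFBE  (6 'B')


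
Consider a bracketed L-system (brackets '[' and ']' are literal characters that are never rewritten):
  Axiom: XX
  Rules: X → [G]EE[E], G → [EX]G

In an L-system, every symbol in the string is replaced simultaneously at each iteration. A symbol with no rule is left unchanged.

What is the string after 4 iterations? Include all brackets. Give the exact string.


Answer: [[E[[EX]G]EE[E]][E[G]EE[E]][EX]G]EE[E][[E[[EX]G]EE[E]][E[G]EE[E]][EX]G]EE[E]

Derivation:
Step 0: XX
Step 1: [G]EE[E][G]EE[E]
Step 2: [[EX]G]EE[E][[EX]G]EE[E]
Step 3: [[E[G]EE[E]][EX]G]EE[E][[E[G]EE[E]][EX]G]EE[E]
Step 4: [[E[[EX]G]EE[E]][E[G]EE[E]][EX]G]EE[E][[E[[EX]G]EE[E]][E[G]EE[E]][EX]G]EE[E]


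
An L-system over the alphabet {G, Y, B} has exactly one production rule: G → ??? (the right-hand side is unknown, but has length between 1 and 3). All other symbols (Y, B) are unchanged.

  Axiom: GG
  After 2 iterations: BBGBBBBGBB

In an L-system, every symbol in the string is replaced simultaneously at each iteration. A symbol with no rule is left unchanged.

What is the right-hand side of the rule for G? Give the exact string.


Trying G → BGB:
  Step 0: GG
  Step 1: BGBBGB
  Step 2: BBGBBBBGBB
Matches the given result.

Answer: BGB


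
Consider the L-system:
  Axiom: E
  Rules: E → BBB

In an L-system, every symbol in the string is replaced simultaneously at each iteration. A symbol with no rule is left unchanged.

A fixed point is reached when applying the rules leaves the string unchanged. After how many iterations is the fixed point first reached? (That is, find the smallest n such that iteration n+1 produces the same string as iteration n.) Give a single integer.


Step 0: E
Step 1: BBB
Step 2: BBB  (unchanged — fixed point at step 1)

Answer: 1


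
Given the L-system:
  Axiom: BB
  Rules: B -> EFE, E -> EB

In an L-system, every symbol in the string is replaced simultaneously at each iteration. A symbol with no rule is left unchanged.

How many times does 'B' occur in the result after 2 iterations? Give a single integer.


Step 0: BB  (2 'B')
Step 1: EFEEFE  (0 'B')
Step 2: EBFEBEBFEB  (4 'B')

Answer: 4


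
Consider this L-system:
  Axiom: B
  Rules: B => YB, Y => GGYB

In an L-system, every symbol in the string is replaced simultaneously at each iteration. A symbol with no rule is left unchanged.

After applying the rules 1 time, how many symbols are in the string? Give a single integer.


Answer: 2

Derivation:
Step 0: length = 1
Step 1: length = 2


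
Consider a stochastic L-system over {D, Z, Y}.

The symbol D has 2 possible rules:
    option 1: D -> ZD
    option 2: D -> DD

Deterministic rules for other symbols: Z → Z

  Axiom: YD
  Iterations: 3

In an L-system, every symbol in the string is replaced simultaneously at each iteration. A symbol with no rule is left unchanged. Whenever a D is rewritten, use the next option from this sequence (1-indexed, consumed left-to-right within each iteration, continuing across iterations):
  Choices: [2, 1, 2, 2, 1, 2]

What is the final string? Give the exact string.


Step 0: YD
Step 1: YDD  (used choices [2])
Step 2: YZDDD  (used choices [1, 2])
Step 3: YZDDZDDD  (used choices [2, 1, 2])

Answer: YZDDZDDD


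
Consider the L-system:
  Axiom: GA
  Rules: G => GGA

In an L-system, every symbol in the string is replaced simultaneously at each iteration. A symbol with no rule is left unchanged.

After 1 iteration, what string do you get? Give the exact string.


Step 0: GA
Step 1: GGAA

Answer: GGAA


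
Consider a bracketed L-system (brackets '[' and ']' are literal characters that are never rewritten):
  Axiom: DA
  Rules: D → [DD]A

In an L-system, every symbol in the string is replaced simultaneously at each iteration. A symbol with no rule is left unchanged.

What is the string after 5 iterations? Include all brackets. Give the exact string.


Answer: [[[[[DD]A[DD]A]A[[DD]A[DD]A]A]A[[[DD]A[DD]A]A[[DD]A[DD]A]A]A]A[[[[DD]A[DD]A]A[[DD]A[DD]A]A]A[[[DD]A[DD]A]A[[DD]A[DD]A]A]A]A]AA

Derivation:
Step 0: DA
Step 1: [DD]AA
Step 2: [[DD]A[DD]A]AA
Step 3: [[[DD]A[DD]A]A[[DD]A[DD]A]A]AA
Step 4: [[[[DD]A[DD]A]A[[DD]A[DD]A]A]A[[[DD]A[DD]A]A[[DD]A[DD]A]A]A]AA
Step 5: [[[[[DD]A[DD]A]A[[DD]A[DD]A]A]A[[[DD]A[DD]A]A[[DD]A[DD]A]A]A]A[[[[DD]A[DD]A]A[[DD]A[DD]A]A]A[[[DD]A[DD]A]A[[DD]A[DD]A]A]A]A]AA


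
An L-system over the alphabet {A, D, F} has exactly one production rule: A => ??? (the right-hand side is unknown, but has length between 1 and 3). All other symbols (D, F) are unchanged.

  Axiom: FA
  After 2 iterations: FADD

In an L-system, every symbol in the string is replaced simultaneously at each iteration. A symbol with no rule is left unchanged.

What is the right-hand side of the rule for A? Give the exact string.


Answer: AD

Derivation:
Trying A => AD:
  Step 0: FA
  Step 1: FAD
  Step 2: FADD
Matches the given result.


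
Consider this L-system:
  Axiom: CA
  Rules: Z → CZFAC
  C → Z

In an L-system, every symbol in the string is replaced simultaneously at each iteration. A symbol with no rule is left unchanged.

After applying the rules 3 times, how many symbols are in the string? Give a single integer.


Answer: 10

Derivation:
Step 0: length = 2
Step 1: length = 2
Step 2: length = 6
Step 3: length = 10


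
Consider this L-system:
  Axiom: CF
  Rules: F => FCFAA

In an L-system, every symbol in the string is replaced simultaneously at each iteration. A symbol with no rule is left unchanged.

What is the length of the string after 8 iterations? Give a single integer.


Step 0: length = 2
Step 1: length = 6
Step 2: length = 14
Step 3: length = 30
Step 4: length = 62
Step 5: length = 126
Step 6: length = 254
Step 7: length = 510
Step 8: length = 1022

Answer: 1022


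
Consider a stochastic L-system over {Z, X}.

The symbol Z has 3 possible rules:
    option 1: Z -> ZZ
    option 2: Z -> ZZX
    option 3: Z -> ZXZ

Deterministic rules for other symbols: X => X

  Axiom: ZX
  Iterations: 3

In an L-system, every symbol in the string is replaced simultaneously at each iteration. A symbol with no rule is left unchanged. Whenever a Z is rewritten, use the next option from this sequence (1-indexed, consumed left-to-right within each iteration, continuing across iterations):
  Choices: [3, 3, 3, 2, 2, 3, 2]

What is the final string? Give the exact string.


Answer: ZZXXZZXXZXZXZZXX

Derivation:
Step 0: ZX
Step 1: ZXZX  (used choices [3])
Step 2: ZXZXZXZX  (used choices [3, 3])
Step 3: ZZXXZZXXZXZXZZXX  (used choices [2, 2, 3, 2])


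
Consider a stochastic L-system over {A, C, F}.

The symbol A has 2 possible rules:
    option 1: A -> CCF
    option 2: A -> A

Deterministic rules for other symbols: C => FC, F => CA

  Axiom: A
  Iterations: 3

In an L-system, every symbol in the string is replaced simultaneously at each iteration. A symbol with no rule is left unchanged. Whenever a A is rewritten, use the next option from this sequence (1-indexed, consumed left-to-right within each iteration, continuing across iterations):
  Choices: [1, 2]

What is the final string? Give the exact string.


Answer: CAFCCAFCFCA

Derivation:
Step 0: A
Step 1: CCF  (used choices [1])
Step 2: FCFCCA  (used choices [])
Step 3: CAFCCAFCFCA  (used choices [2])


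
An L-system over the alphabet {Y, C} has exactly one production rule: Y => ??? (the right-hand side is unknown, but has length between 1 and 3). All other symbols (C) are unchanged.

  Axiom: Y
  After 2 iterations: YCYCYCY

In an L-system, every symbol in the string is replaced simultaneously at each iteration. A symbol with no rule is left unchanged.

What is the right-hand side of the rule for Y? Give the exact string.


Answer: YCY

Derivation:
Trying Y => YCY:
  Step 0: Y
  Step 1: YCY
  Step 2: YCYCYCY
Matches the given result.


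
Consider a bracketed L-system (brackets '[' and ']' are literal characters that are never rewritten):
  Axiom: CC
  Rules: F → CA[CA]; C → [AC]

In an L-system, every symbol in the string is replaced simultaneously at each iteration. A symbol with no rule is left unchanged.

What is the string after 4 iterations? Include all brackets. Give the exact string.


Answer: [A[A[A[AC]]]][A[A[A[AC]]]]

Derivation:
Step 0: CC
Step 1: [AC][AC]
Step 2: [A[AC]][A[AC]]
Step 3: [A[A[AC]]][A[A[AC]]]
Step 4: [A[A[A[AC]]]][A[A[A[AC]]]]


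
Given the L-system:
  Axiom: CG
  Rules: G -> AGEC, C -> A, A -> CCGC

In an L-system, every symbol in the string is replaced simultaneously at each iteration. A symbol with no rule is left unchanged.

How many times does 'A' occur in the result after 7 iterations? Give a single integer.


Answer: 258

Derivation:
Step 0: length=2, 'A' count=0
Step 1: length=5, 'A' count=2
Step 2: length=14, 'A' count=2
Step 3: length=29, 'A' count=10
Step 4: length=74, 'A' count=14
Step 5: length=161, 'A' count=50
Step 6: length=398, 'A' count=86
Step 7: length=893, 'A' count=258
Final string: AAAGECAAAAGECAAAAGECACCGCAGECEAECCGCAAAGECAAAAGECAAAAGECAAAAGECACCGCAGECEAECCGCAAAGECAAAAGECAAAAGECAAAAGECACCGCAGECEAECCGCAAAGECACCGCCCGCCCGCAGECEACCGCAAAGECACCGCAGECEAECCGCEAAAGECAECCGCCCGCCCGCAGECEACCGCAAAGECAAAAGECAAAAGECACCGCAGECEAECCGCAAAGECAAAAGECAAAAGECAAAAGECACCGCAGECEAECCGCAAAGECAAAAGECAAAAGECAAAAGECACCGCAGECEAECCGCAAAGECAAAAGECAAAAGECAAAAGECACCGCAGECEAECCGCAAAGECACCGCCCGCCCGCAGECEACCGCAAAGECACCGCAGECEAECCGCEAAAGECAECCGCCCGCCCGCAGECEACCGCAAAGECAAAAGECAAAAGECACCGCAGECEAECCGCAAAGECACCGCCCGCCCGCAGECEACCGCCCGCCCGCCCGCAGECEACCGCCCGCCCGCCCGCAGECEACCGCAAAGECACCGCAGECEAECCGCEAAAGECACCGCCCGCCCGCAGECEACCGCAAAGECAAAAGECAAAAGECACCGCAGECEAECCGCAAAGECACCGCCCGCCCGCAGECEACCGCAAAGECACCGCAGECEAECCGCEAAAGECAECCGCCCGCCCGCAGECEACCGCEAAAGECAAAAGECAAAAGECACCGCAGECEAECCGCAAAGECAECCGCCCGCCCGCAGECEACCGCCCGCCCGCCCGCAGECEACCGCCCGCCCGCCCGCAGECEACCGCAAAGECACCGCAGECEAECCGCEAAAGECACCGCCCGCCCGCAGECEACCGC


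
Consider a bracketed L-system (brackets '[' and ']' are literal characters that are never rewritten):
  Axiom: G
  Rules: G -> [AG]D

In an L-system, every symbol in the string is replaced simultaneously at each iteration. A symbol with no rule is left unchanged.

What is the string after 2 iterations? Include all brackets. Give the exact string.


Answer: [A[AG]D]D

Derivation:
Step 0: G
Step 1: [AG]D
Step 2: [A[AG]D]D


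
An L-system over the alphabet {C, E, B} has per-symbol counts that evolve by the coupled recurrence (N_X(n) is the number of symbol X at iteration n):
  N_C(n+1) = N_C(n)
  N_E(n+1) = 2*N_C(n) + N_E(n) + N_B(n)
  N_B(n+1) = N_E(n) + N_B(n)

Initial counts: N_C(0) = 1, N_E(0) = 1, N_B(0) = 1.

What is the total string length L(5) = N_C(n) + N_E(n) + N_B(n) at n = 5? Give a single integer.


Step 0: N_C=1, N_E=1, N_B=1, L=3
Step 1: N_C=1, N_E=4, N_B=2, L=7
Step 2: N_C=1, N_E=8, N_B=6, L=15
Step 3: N_C=1, N_E=16, N_B=14, L=31
Step 4: N_C=1, N_E=32, N_B=30, L=63
Step 5: N_C=1, N_E=64, N_B=62, L=127

Answer: 127


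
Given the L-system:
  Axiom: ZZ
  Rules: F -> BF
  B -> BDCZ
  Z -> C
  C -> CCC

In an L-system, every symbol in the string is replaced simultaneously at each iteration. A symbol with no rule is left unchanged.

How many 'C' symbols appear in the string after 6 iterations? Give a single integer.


Step 0: ZZ  (0 'C')
Step 1: CC  (2 'C')
Step 2: CCCCCC  (6 'C')
Step 3: CCCCCCCCCCCCCCCCCC  (18 'C')
Step 4: CCCCCCCCCCCCCCCCCCCCCCCCCCCCCCCCCCCCCCCCCCCCCCCCCCCCCC  (54 'C')
Step 5: CCCCCCCCCCCCCCCCCCCCCCCCCCCCCCCCCCCCCCCCCCCCCCCCCCCCCCCCCCCCCCCCCCCCCCCCCCCCCCCCCCCCCCCCCCCCCCCCCCCCCCCCCCCCCCCCCCCCCCCCCCCCCCCCCCCCCCCCCCCCCCCCCCCCCCCCCCCCCCCCCC  (162 'C')
Step 6: CCCCCCCCCCCCCCCCCCCCCCCCCCCCCCCCCCCCCCCCCCCCCCCCCCCCCCCCCCCCCCCCCCCCCCCCCCCCCCCCCCCCCCCCCCCCCCCCCCCCCCCCCCCCCCCCCCCCCCCCCCCCCCCCCCCCCCCCCCCCCCCCCCCCCCCCCCCCCCCCCCCCCCCCCCCCCCCCCCCCCCCCCCCCCCCCCCCCCCCCCCCCCCCCCCCCCCCCCCCCCCCCCCCCCCCCCCCCCCCCCCCCCCCCCCCCCCCCCCCCCCCCCCCCCCCCCCCCCCCCCCCCCCCCCCCCCCCCCCCCCCCCCCCCCCCCCCCCCCCCCCCCCCCCCCCCCCCCCCCCCCCCCCCCCCCCCCCCCCCCCCCCCCCCCCCCCCCCCCCCCCCCCCCCCCCCCCCCCCCCCCCCCCCCCCCCCCCCCCCCCCCCCCCCCCCCCCCCCCCCCCCCCCCCCCCCCCCCCCCCCCCCCCCCCCCCCCCCCCCCCCCCCC  (486 'C')

Answer: 486


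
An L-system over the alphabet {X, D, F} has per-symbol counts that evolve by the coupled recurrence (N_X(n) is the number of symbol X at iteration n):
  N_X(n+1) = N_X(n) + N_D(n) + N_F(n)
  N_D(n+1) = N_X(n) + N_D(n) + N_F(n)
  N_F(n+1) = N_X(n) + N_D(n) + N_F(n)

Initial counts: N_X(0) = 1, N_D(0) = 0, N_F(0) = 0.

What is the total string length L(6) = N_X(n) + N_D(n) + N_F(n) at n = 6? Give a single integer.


Step 0: N_X=1, N_D=0, N_F=0, L=1
Step 1: N_X=1, N_D=1, N_F=1, L=3
Step 2: N_X=3, N_D=3, N_F=3, L=9
Step 3: N_X=9, N_D=9, N_F=9, L=27
Step 4: N_X=27, N_D=27, N_F=27, L=81
Step 5: N_X=81, N_D=81, N_F=81, L=243
Step 6: N_X=243, N_D=243, N_F=243, L=729

Answer: 729


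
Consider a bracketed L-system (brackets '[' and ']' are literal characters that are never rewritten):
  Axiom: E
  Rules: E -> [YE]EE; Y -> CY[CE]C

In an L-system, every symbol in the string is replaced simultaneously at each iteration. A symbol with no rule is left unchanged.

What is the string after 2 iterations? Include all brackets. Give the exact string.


Answer: [CY[CE]C[YE]EE][YE]EE[YE]EE

Derivation:
Step 0: E
Step 1: [YE]EE
Step 2: [CY[CE]C[YE]EE][YE]EE[YE]EE


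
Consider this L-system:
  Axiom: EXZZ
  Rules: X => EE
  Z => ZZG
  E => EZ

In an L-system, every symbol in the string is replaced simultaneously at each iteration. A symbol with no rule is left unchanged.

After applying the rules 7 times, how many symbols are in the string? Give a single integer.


Answer: 1000

Derivation:
Step 0: length = 4
Step 1: length = 10
Step 2: length = 23
Step 3: length = 52
Step 4: length = 113
Step 5: length = 238
Step 6: length = 491
Step 7: length = 1000


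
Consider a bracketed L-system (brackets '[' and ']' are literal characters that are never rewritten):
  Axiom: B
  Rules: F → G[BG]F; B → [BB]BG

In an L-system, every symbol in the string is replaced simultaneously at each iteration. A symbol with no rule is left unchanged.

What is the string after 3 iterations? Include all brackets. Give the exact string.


Step 0: B
Step 1: [BB]BG
Step 2: [[BB]BG[BB]BG][BB]BGG
Step 3: [[[BB]BG[BB]BG][BB]BGG[[BB]BG[BB]BG][BB]BGG][[BB]BG[BB]BG][BB]BGGG

Answer: [[[BB]BG[BB]BG][BB]BGG[[BB]BG[BB]BG][BB]BGG][[BB]BG[BB]BG][BB]BGGG


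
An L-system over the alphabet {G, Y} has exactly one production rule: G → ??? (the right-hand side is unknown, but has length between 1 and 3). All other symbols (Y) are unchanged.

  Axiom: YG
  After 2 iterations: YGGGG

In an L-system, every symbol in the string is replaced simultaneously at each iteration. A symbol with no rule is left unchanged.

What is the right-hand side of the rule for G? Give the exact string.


Answer: GG

Derivation:
Trying G → GG:
  Step 0: YG
  Step 1: YGG
  Step 2: YGGGG
Matches the given result.


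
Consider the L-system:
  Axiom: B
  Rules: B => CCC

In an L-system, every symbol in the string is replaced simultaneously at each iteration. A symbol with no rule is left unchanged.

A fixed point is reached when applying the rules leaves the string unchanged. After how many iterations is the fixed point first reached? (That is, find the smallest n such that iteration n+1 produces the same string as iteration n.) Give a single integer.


Answer: 1

Derivation:
Step 0: B
Step 1: CCC
Step 2: CCC  (unchanged — fixed point at step 1)


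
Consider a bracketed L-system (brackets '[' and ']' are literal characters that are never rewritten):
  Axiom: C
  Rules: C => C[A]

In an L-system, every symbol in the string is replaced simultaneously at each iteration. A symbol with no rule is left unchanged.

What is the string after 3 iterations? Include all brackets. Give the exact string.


Answer: C[A][A][A]

Derivation:
Step 0: C
Step 1: C[A]
Step 2: C[A][A]
Step 3: C[A][A][A]


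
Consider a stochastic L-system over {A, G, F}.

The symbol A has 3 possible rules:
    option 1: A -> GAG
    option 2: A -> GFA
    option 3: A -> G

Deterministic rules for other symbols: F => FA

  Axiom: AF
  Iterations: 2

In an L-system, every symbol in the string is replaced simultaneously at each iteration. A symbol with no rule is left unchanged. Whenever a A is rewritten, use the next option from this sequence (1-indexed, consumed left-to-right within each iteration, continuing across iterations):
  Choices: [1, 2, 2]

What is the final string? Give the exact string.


Step 0: AF
Step 1: GAGFA  (used choices [1])
Step 2: GGFAGFAGFA  (used choices [2, 2])

Answer: GGFAGFAGFA


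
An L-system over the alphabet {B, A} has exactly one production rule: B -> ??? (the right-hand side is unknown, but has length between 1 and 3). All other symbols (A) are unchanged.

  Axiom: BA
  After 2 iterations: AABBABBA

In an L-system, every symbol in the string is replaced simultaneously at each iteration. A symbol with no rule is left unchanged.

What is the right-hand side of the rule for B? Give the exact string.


Trying B -> ABB:
  Step 0: BA
  Step 1: ABBA
  Step 2: AABBABBA
Matches the given result.

Answer: ABB


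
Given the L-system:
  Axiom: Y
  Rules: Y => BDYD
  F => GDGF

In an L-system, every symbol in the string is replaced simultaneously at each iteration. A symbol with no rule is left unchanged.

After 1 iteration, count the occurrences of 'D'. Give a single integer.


Answer: 2

Derivation:
Step 0: Y  (0 'D')
Step 1: BDYD  (2 'D')


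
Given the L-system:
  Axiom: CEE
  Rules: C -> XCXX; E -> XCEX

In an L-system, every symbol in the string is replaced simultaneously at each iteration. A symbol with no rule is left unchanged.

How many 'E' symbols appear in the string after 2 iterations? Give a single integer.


Step 0: CEE  (2 'E')
Step 1: XCXXXCEXXCEX  (2 'E')
Step 2: XXCXXXXXXCXXXCEXXXXCXXXCEXX  (2 'E')

Answer: 2


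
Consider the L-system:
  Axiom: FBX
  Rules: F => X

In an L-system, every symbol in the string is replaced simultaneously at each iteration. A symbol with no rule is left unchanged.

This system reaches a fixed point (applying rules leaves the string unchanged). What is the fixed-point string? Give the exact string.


Answer: XBX

Derivation:
Step 0: FBX
Step 1: XBX
Step 2: XBX  (unchanged — fixed point at step 1)


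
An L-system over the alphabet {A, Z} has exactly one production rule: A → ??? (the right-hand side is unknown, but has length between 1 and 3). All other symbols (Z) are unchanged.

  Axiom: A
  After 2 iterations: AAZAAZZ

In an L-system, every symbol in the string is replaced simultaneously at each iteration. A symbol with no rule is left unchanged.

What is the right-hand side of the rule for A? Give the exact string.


Answer: AAZ

Derivation:
Trying A → AAZ:
  Step 0: A
  Step 1: AAZ
  Step 2: AAZAAZZ
Matches the given result.


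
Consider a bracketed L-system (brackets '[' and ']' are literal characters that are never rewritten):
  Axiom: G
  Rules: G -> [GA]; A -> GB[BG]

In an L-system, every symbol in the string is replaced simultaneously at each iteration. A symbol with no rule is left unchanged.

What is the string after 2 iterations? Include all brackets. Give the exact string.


Step 0: G
Step 1: [GA]
Step 2: [[GA]GB[BG]]

Answer: [[GA]GB[BG]]


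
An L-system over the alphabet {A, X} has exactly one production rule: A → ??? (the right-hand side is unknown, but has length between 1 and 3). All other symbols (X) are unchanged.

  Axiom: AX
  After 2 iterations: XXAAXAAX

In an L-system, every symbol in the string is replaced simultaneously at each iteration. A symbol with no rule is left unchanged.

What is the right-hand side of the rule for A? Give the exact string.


Answer: XAA

Derivation:
Trying A → XAA:
  Step 0: AX
  Step 1: XAAX
  Step 2: XXAAXAAX
Matches the given result.


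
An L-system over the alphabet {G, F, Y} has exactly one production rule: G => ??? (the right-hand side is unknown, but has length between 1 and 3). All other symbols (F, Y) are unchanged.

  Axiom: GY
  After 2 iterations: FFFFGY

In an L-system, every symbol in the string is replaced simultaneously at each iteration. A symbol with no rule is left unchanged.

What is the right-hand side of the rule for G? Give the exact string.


Answer: FFG

Derivation:
Trying G => FFG:
  Step 0: GY
  Step 1: FFGY
  Step 2: FFFFGY
Matches the given result.


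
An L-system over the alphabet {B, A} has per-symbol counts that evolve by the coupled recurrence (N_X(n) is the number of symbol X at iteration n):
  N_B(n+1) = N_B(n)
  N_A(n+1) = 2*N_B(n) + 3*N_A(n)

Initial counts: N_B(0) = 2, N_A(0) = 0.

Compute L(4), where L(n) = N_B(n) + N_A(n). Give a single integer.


Step 0: N_B=2, N_A=0, L=2
Step 1: N_B=2, N_A=4, L=6
Step 2: N_B=2, N_A=16, L=18
Step 3: N_B=2, N_A=52, L=54
Step 4: N_B=2, N_A=160, L=162

Answer: 162


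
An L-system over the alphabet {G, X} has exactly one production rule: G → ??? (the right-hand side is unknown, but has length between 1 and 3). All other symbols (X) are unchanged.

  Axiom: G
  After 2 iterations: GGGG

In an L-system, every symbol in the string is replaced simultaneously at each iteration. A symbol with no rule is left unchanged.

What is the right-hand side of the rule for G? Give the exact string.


Answer: GG

Derivation:
Trying G → GG:
  Step 0: G
  Step 1: GG
  Step 2: GGGG
Matches the given result.


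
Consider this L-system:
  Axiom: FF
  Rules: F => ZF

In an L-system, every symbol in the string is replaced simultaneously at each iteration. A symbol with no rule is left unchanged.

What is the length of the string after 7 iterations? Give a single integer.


Answer: 16

Derivation:
Step 0: length = 2
Step 1: length = 4
Step 2: length = 6
Step 3: length = 8
Step 4: length = 10
Step 5: length = 12
Step 6: length = 14
Step 7: length = 16


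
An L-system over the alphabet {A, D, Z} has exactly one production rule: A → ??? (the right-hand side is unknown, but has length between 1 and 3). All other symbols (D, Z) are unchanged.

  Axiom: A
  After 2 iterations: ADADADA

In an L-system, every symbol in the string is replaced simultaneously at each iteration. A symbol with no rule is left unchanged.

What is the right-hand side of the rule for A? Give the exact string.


Answer: ADA

Derivation:
Trying A → ADA:
  Step 0: A
  Step 1: ADA
  Step 2: ADADADA
Matches the given result.


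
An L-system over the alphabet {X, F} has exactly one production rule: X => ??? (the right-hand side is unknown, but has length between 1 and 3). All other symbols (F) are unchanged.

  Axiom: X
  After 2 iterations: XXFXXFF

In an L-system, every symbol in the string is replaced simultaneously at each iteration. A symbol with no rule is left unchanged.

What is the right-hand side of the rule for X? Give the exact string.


Trying X => XXF:
  Step 0: X
  Step 1: XXF
  Step 2: XXFXXFF
Matches the given result.

Answer: XXF


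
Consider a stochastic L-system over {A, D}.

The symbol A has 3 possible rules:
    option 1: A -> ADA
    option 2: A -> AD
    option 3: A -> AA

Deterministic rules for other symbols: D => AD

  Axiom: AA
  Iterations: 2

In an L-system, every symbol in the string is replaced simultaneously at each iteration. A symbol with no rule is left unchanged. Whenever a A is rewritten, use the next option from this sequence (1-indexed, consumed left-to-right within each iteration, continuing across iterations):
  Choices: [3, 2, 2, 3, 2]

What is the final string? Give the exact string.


Answer: ADAAADAD

Derivation:
Step 0: AA
Step 1: AAAD  (used choices [3, 2])
Step 2: ADAAADAD  (used choices [2, 3, 2])


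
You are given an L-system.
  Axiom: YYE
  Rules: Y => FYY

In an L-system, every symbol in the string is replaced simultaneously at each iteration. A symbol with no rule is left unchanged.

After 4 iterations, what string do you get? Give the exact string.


Step 0: YYE
Step 1: FYYFYYE
Step 2: FFYYFYYFFYYFYYE
Step 3: FFFYYFYYFFYYFYYFFFYYFYYFFYYFYYE
Step 4: FFFFYYFYYFFYYFYYFFFYYFYYFFYYFYYFFFFYYFYYFFYYFYYFFFYYFYYFFYYFYYE

Answer: FFFFYYFYYFFYYFYYFFFYYFYYFFYYFYYFFFFYYFYYFFYYFYYFFFYYFYYFFYYFYYE


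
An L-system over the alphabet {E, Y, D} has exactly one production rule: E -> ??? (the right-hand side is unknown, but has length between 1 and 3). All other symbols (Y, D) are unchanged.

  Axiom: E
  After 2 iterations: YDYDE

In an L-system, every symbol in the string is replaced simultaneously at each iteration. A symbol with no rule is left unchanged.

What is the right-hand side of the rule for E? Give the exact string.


Answer: YDE

Derivation:
Trying E -> YDE:
  Step 0: E
  Step 1: YDE
  Step 2: YDYDE
Matches the given result.


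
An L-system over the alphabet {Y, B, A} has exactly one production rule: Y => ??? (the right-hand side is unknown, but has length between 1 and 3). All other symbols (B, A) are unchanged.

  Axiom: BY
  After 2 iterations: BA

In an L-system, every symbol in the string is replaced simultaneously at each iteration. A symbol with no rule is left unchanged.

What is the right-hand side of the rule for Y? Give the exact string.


Answer: A

Derivation:
Trying Y => A:
  Step 0: BY
  Step 1: BA
  Step 2: BA
Matches the given result.


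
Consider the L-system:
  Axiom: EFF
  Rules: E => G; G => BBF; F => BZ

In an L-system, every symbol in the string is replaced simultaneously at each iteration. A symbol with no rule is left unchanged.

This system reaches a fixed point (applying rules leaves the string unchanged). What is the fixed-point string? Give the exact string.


Step 0: EFF
Step 1: GBZBZ
Step 2: BBFBZBZ
Step 3: BBBZBZBZ
Step 4: BBBZBZBZ  (unchanged — fixed point at step 3)

Answer: BBBZBZBZ


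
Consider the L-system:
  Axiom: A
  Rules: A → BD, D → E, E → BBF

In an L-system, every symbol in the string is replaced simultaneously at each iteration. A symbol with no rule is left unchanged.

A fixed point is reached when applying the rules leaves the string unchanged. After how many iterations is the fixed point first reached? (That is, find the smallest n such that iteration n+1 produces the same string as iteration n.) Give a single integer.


Answer: 3

Derivation:
Step 0: A
Step 1: BD
Step 2: BE
Step 3: BBBF
Step 4: BBBF  (unchanged — fixed point at step 3)


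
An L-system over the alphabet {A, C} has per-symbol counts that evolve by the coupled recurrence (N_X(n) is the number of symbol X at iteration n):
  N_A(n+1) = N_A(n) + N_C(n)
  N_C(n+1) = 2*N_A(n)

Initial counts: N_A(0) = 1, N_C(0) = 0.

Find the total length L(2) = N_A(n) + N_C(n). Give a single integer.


Answer: 5

Derivation:
Step 0: N_A=1, N_C=0, L=1
Step 1: N_A=1, N_C=2, L=3
Step 2: N_A=3, N_C=2, L=5


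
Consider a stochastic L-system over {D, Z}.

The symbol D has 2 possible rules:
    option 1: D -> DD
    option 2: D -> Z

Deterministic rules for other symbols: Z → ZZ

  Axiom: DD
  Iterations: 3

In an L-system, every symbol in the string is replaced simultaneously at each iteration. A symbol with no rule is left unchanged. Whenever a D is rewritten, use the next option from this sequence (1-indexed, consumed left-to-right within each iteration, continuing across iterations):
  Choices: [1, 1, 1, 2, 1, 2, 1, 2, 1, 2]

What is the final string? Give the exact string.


Step 0: DD
Step 1: DDDD  (used choices [1, 1])
Step 2: DDZDDZ  (used choices [1, 2, 1, 2])
Step 3: DDZZZDDZZZ  (used choices [1, 2, 1, 2])

Answer: DDZZZDDZZZ


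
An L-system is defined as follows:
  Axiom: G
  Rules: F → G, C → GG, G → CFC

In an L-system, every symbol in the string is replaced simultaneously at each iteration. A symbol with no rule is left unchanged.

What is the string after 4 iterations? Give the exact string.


Answer: GGGGGGGGGGGGGGGGGGGGGGGGG

Derivation:
Step 0: G
Step 1: CFC
Step 2: GGGGG
Step 3: CFCCFCCFCCFCCFC
Step 4: GGGGGGGGGGGGGGGGGGGGGGGGG


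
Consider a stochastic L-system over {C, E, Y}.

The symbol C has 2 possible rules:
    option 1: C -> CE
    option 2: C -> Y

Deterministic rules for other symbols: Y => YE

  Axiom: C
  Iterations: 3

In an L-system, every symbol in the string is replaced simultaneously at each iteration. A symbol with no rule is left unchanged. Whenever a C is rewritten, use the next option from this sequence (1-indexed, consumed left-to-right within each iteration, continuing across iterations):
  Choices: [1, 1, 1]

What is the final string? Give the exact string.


Step 0: C
Step 1: CE  (used choices [1])
Step 2: CEE  (used choices [1])
Step 3: CEEE  (used choices [1])

Answer: CEEE


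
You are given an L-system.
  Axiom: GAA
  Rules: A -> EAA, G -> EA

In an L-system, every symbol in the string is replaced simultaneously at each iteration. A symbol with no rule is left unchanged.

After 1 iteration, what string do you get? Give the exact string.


Answer: EAEAAEAA

Derivation:
Step 0: GAA
Step 1: EAEAAEAA


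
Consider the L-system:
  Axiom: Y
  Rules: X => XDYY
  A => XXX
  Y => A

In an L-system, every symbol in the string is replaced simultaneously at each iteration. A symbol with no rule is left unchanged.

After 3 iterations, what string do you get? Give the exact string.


Answer: XDYYXDYYXDYY

Derivation:
Step 0: Y
Step 1: A
Step 2: XXX
Step 3: XDYYXDYYXDYY


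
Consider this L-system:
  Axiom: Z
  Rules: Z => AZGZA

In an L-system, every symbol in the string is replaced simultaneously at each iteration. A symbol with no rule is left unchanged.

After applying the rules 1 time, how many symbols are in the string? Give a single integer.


Answer: 5

Derivation:
Step 0: length = 1
Step 1: length = 5


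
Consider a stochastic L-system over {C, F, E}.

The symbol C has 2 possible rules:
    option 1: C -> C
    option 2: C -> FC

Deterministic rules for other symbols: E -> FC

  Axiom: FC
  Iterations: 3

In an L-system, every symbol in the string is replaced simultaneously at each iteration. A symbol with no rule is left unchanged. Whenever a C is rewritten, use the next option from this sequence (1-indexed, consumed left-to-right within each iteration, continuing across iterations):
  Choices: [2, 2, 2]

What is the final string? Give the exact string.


Answer: FFFFC

Derivation:
Step 0: FC
Step 1: FFC  (used choices [2])
Step 2: FFFC  (used choices [2])
Step 3: FFFFC  (used choices [2])


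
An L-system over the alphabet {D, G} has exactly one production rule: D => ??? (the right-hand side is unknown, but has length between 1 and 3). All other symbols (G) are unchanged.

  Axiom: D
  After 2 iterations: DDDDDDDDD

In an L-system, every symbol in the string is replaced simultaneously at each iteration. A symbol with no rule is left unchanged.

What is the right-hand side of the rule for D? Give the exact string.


Answer: DDD

Derivation:
Trying D => DDD:
  Step 0: D
  Step 1: DDD
  Step 2: DDDDDDDDD
Matches the given result.


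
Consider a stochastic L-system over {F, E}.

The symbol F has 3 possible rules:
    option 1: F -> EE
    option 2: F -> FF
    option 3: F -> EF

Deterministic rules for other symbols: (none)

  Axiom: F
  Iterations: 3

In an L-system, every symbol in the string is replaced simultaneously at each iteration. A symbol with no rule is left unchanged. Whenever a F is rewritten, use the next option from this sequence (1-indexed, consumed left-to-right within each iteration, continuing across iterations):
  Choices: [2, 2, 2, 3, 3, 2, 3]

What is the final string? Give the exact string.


Answer: EFEFFFEF

Derivation:
Step 0: F
Step 1: FF  (used choices [2])
Step 2: FFFF  (used choices [2, 2])
Step 3: EFEFFFEF  (used choices [3, 3, 2, 3])


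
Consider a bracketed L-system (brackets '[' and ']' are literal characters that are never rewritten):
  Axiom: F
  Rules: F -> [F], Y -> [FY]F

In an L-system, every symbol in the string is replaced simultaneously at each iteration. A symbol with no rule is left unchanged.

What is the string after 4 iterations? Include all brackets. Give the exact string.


Step 0: F
Step 1: [F]
Step 2: [[F]]
Step 3: [[[F]]]
Step 4: [[[[F]]]]

Answer: [[[[F]]]]


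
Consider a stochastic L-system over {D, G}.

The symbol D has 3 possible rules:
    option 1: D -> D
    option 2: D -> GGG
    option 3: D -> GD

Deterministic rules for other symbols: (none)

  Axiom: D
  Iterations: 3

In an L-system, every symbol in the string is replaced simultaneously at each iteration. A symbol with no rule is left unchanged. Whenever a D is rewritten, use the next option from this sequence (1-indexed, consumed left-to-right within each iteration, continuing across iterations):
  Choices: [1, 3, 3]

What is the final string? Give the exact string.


Answer: GGD

Derivation:
Step 0: D
Step 1: D  (used choices [1])
Step 2: GD  (used choices [3])
Step 3: GGD  (used choices [3])


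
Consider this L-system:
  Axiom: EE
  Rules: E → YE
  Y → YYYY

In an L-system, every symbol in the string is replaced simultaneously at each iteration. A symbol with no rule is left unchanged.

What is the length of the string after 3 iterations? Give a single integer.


Answer: 44

Derivation:
Step 0: length = 2
Step 1: length = 4
Step 2: length = 12
Step 3: length = 44


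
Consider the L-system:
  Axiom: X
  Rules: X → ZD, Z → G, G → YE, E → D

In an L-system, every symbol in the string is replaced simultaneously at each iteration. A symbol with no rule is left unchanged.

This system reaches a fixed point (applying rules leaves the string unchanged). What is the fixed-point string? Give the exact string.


Step 0: X
Step 1: ZD
Step 2: GD
Step 3: YED
Step 4: YDD
Step 5: YDD  (unchanged — fixed point at step 4)

Answer: YDD


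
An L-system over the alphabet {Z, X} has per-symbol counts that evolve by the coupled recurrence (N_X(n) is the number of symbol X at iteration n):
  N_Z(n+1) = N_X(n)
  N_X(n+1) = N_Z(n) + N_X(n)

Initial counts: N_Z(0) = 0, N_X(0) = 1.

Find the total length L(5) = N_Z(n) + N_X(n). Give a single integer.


Answer: 13

Derivation:
Step 0: N_Z=0, N_X=1, L=1
Step 1: N_Z=1, N_X=1, L=2
Step 2: N_Z=1, N_X=2, L=3
Step 3: N_Z=2, N_X=3, L=5
Step 4: N_Z=3, N_X=5, L=8
Step 5: N_Z=5, N_X=8, L=13


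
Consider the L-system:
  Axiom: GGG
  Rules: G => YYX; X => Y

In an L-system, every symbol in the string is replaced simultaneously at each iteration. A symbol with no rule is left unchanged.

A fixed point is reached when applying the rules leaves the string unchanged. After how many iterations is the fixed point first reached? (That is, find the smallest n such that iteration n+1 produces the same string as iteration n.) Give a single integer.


Step 0: GGG
Step 1: YYXYYXYYX
Step 2: YYYYYYYYY
Step 3: YYYYYYYYY  (unchanged — fixed point at step 2)

Answer: 2


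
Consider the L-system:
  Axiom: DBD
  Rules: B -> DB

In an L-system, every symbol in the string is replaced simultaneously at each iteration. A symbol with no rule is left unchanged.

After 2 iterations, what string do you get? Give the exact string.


Step 0: DBD
Step 1: DDBD
Step 2: DDDBD

Answer: DDDBD


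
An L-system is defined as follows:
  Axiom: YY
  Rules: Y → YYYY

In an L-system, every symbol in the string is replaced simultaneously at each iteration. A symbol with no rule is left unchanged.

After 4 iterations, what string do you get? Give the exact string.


Step 0: YY
Step 1: YYYYYYYY
Step 2: YYYYYYYYYYYYYYYYYYYYYYYYYYYYYYYY
Step 3: YYYYYYYYYYYYYYYYYYYYYYYYYYYYYYYYYYYYYYYYYYYYYYYYYYYYYYYYYYYYYYYYYYYYYYYYYYYYYYYYYYYYYYYYYYYYYYYYYYYYYYYYYYYYYYYYYYYYYYYYYYYYYYYY
Step 4: YYYYYYYYYYYYYYYYYYYYYYYYYYYYYYYYYYYYYYYYYYYYYYYYYYYYYYYYYYYYYYYYYYYYYYYYYYYYYYYYYYYYYYYYYYYYYYYYYYYYYYYYYYYYYYYYYYYYYYYYYYYYYYYYYYYYYYYYYYYYYYYYYYYYYYYYYYYYYYYYYYYYYYYYYYYYYYYYYYYYYYYYYYYYYYYYYYYYYYYYYYYYYYYYYYYYYYYYYYYYYYYYYYYYYYYYYYYYYYYYYYYYYYYYYYYYYYYYYYYYYYYYYYYYYYYYYYYYYYYYYYYYYYYYYYYYYYYYYYYYYYYYYYYYYYYYYYYYYYYYYYYYYYYYYYYYYYYYYYYYYYYYYYYYYYYYYYYYYYYYYYYYYYYYYYYYYYYYYYYYYYYYYYYYYYYYYYYYYYYYYYYYYYYYYYYYYYYYYYYYYYYYYYYYYYYYYYYYYYYYYYYYYYYYYYYYYYYYYYYYYYYYYYYYYYYYYYYYYYYYYYYYYYYYYYYYYYYYYYYYYYYYYYYYYYYY

Answer: YYYYYYYYYYYYYYYYYYYYYYYYYYYYYYYYYYYYYYYYYYYYYYYYYYYYYYYYYYYYYYYYYYYYYYYYYYYYYYYYYYYYYYYYYYYYYYYYYYYYYYYYYYYYYYYYYYYYYYYYYYYYYYYYYYYYYYYYYYYYYYYYYYYYYYYYYYYYYYYYYYYYYYYYYYYYYYYYYYYYYYYYYYYYYYYYYYYYYYYYYYYYYYYYYYYYYYYYYYYYYYYYYYYYYYYYYYYYYYYYYYYYYYYYYYYYYYYYYYYYYYYYYYYYYYYYYYYYYYYYYYYYYYYYYYYYYYYYYYYYYYYYYYYYYYYYYYYYYYYYYYYYYYYYYYYYYYYYYYYYYYYYYYYYYYYYYYYYYYYYYYYYYYYYYYYYYYYYYYYYYYYYYYYYYYYYYYYYYYYYYYYYYYYYYYYYYYYYYYYYYYYYYYYYYYYYYYYYYYYYYYYYYYYYYYYYYYYYYYYYYYYYYYYYYYYYYYYYYYYYYYYYYYYYYYYYYYYYYYYYYYYYYYYYYYYY


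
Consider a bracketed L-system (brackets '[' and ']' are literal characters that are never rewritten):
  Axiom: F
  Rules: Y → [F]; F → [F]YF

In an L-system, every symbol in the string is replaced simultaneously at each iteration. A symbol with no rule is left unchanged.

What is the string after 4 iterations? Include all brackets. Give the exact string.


Step 0: F
Step 1: [F]YF
Step 2: [[F]YF][F][F]YF
Step 3: [[[F]YF][F][F]YF][[F]YF][[F]YF][F][F]YF
Step 4: [[[[F]YF][F][F]YF][[F]YF][[F]YF][F][F]YF][[[F]YF][F][F]YF][[[F]YF][F][F]YF][[F]YF][[F]YF][F][F]YF

Answer: [[[[F]YF][F][F]YF][[F]YF][[F]YF][F][F]YF][[[F]YF][F][F]YF][[[F]YF][F][F]YF][[F]YF][[F]YF][F][F]YF


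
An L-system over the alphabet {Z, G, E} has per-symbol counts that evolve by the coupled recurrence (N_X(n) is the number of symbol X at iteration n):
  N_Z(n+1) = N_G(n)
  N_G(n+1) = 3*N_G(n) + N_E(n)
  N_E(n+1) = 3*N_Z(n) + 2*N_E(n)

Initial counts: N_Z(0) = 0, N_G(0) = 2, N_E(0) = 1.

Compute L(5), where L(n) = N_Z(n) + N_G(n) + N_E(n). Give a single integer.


Answer: 1802

Derivation:
Step 0: N_Z=0, N_G=2, N_E=1, L=3
Step 1: N_Z=2, N_G=7, N_E=2, L=11
Step 2: N_Z=7, N_G=23, N_E=10, L=40
Step 3: N_Z=23, N_G=79, N_E=41, L=143
Step 4: N_Z=79, N_G=278, N_E=151, L=508
Step 5: N_Z=278, N_G=985, N_E=539, L=1802


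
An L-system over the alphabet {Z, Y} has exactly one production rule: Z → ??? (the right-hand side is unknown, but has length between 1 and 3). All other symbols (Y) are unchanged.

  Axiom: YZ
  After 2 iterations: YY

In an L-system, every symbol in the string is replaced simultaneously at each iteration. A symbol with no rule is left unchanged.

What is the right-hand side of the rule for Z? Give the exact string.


Answer: Y

Derivation:
Trying Z → Y:
  Step 0: YZ
  Step 1: YY
  Step 2: YY
Matches the given result.


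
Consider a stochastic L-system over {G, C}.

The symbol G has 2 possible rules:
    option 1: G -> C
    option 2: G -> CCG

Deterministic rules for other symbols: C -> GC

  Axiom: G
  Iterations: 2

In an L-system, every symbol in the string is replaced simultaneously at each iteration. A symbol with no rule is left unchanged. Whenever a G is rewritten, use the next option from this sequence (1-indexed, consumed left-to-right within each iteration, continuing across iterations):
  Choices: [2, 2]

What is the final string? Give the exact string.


Answer: GCGCCCG

Derivation:
Step 0: G
Step 1: CCG  (used choices [2])
Step 2: GCGCCCG  (used choices [2])


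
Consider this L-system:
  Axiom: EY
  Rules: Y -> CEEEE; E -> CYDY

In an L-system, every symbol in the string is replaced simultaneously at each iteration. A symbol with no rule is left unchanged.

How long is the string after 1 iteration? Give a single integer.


Step 0: length = 2
Step 1: length = 9

Answer: 9
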